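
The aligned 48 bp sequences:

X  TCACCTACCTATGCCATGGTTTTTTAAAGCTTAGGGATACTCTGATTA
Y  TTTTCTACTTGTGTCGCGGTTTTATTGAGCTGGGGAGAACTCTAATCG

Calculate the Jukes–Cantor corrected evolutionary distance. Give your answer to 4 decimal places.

The sequences differ at 19 of 48 sites, so p = 19/48 ≈ 0.395833.
d = −(3/4) ln(1 − 4p/3) = −0.75 ln(1 − 0.527777) = −0.75 ln(0.472223)
  = −0.75 × (-0.750304) = 0.562728 substitutions/site.

0.5627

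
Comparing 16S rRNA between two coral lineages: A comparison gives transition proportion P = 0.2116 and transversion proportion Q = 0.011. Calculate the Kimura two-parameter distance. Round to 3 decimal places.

Under the Kimura two-parameter model, d = −½ ln(1 − 2P − Q) − ¼ ln(1 − 2Q).
1 − 2P − Q = 0.5658, giving −½ ln(0.5658) = 0.284757.
1 − 2Q = 0.978, giving −¼ ln(0.978) = 0.005561.
d = 0.284757 + 0.005561 = 0.290318.

0.290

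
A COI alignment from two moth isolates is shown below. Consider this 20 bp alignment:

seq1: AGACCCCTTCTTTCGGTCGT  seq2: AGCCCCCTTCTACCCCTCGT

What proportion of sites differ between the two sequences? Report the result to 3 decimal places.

0.250

The sequences differ at 5 of 20 positions (sites 3, 12, 13, 15, 16).
p = 5/20 = 0.250.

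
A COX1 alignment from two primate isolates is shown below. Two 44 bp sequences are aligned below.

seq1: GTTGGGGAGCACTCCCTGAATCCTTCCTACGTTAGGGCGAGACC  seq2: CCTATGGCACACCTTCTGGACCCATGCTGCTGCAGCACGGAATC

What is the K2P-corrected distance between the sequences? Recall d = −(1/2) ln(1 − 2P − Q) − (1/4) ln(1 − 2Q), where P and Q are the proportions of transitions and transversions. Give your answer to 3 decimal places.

0.965

Of 44 sites, 14 differences are transitions and 8 are transversions, so P = 14/44 ≈ 0.318182 and Q = 8/44 ≈ 0.181818.
Under the Kimura two-parameter model, d = −½ ln(1 − 2P − Q) − ¼ ln(1 − 2Q).
1 − 2P − Q = 0.181818, giving −½ ln(0.181818) = 0.852375.
1 − 2Q = 0.636364, giving −¼ ln(0.636364) = 0.112996.
d = 0.852375 + 0.112996 = 0.965371.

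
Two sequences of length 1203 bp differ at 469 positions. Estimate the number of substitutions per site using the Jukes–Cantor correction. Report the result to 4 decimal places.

p = 469/1203 ≈ 0.389859.
d = −(3/4) ln(1 − 4p/3) = −0.75 ln(1 − 0.519812) = −0.75 ln(0.480188)
  = −0.75 × (-0.733578) = 0.550184 substitutions/site.

0.5502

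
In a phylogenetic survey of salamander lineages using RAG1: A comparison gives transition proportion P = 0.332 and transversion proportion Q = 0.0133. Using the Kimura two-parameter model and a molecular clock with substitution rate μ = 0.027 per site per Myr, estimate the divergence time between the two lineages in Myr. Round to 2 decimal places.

Under the Kimura two-parameter model, d = −½ ln(1 − 2P − Q) − ¼ ln(1 − 2Q).
1 − 2P − Q = 0.3227, giving −½ ln(0.3227) = 0.565516.
1 − 2Q = 0.9734, giving −¼ ln(0.9734) = 0.006740.
d = 0.565516 + 0.006740 = 0.572256.
Under a molecular clock d = 2μt, so t = d/(2μ) = 0.572256 / (2 × 0.027) = 10.60 Myr.

10.60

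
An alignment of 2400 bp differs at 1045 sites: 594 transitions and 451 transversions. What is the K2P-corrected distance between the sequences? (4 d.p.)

P = 594/2400 = 0.2475 and Q = 451/2400 ≈ 0.187917.
Under the Kimura two-parameter model, d = −½ ln(1 − 2P − Q) − ¼ ln(1 − 2Q).
1 − 2P − Q = 0.317083, giving −½ ln(0.317083) = 0.574296.
1 − 2Q = 0.624166, giving −¼ ln(0.624166) = 0.117835.
d = 0.574296 + 0.117835 = 0.692131.

0.6921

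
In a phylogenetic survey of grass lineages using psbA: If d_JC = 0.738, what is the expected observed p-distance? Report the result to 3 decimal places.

0.470

p = (3/4)(1 − e^(−4d/3)) = 0.75 × (1 − e^(-0.984)) = 0.75 × (1 − 0.373813) = 0.469640.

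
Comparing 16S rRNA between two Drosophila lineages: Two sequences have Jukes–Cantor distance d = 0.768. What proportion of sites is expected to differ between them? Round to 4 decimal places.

p = (3/4)(1 − e^(−4d/3)) = 0.75 × (1 − e^(-1.024)) = 0.75 × (1 − 0.359155) = 0.480634.

0.4806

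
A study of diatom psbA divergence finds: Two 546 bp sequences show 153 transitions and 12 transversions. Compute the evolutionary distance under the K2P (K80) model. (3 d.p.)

0.448

P = 153/546 ≈ 0.28022 and Q = 12/546 ≈ 0.021978.
Under the Kimura two-parameter model, d = −½ ln(1 − 2P − Q) − ¼ ln(1 − 2Q).
1 − 2P − Q = 0.417582, giving −½ ln(0.417582) = 0.436637.
1 − 2Q = 0.956044, giving −¼ ln(0.956044) = 0.011238.
d = 0.436637 + 0.011238 = 0.447875.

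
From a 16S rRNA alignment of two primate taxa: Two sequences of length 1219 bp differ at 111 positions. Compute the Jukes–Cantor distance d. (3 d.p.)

p = 111/1219 ≈ 0.091058.
d = −(3/4) ln(1 − 4p/3) = −0.75 ln(1 − 0.121411) = −0.75 ln(0.878589)
  = −0.75 × (-0.129438) = 0.097079 substitutions/site.

0.097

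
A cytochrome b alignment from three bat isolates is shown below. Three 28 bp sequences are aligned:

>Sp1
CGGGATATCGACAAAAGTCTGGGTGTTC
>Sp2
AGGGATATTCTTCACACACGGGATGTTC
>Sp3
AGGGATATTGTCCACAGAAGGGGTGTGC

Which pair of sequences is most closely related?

Sp1–Sp2: 11/28 differ, p = 0.393, d = 0.556.
Sp1–Sp3: 9/28 differ, p = 0.321, d = 0.420.
Sp2–Sp3: 6/28 differ, p = 0.214, d = 0.252.
The smallest distance is between Sp2 and Sp3.

Sp2 and Sp3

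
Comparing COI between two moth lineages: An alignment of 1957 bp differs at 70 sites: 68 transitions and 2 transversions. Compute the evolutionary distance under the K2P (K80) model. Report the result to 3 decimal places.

P = 68/1957 ≈ 0.034747 and Q = 2/1957 ≈ 0.001022.
Under the Kimura two-parameter model, d = −½ ln(1 − 2P − Q) − ¼ ln(1 − 2Q).
1 − 2P − Q = 0.929484, giving −½ ln(0.929484) = 0.036563.
1 − 2Q = 0.997956, giving −¼ ln(0.997956) = 0.000512.
d = 0.036563 + 0.000512 = 0.037075.

0.037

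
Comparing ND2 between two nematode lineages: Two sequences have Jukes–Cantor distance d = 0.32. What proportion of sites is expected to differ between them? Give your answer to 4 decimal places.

p = (3/4)(1 − e^(−4d/3)) = 0.75 × (1 − e^(-0.426667)) = 0.75 × (1 − 0.652681) = 0.260489.

0.2605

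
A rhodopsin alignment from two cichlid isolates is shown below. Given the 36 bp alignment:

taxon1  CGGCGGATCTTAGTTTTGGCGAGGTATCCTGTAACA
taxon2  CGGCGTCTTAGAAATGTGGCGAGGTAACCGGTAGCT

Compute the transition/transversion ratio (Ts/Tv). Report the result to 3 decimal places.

Transitions are A↔G and C↔T; transversions are all other mismatches.
Transitions: 3. Transversions: 9.
R = 3/9 = 0.333333… ≈ 0.333 (to 3 d.p.).

0.333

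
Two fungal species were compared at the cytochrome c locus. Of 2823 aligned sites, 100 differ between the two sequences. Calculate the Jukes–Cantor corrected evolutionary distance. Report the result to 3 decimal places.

p = 100/2823 ≈ 0.035423.
d = −(3/4) ln(1 − 4p/3) = −0.75 ln(1 − 0.047231) = −0.75 ln(0.952769)
  = −0.75 × (-0.048383) = 0.036287 substitutions/site.

0.036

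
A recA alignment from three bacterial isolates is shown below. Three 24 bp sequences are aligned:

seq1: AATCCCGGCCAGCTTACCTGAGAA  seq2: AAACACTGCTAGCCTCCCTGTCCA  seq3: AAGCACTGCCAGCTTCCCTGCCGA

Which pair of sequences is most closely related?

seq2 and seq3

seq1–seq2: 9/24 differ, p = 0.375, d = 0.520.
seq1–seq3: 7/24 differ, p = 0.292, d = 0.369.
seq2–seq3: 5/24 differ, p = 0.208, d = 0.244.
The smallest distance is between seq2 and seq3.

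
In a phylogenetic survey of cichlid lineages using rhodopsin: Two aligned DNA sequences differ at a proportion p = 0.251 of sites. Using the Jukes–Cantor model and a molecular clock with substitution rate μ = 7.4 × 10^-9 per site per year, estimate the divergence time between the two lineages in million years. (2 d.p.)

20.65

d = −(3/4) ln(1 − 4p/3) = −0.75 ln(1 − 0.334667) = −0.75 ln(0.665333)
  = −0.75 × (-0.407468) = 0.305601 substitutions/site.
Under a molecular clock d = 2μt, so t = d/(2μ) = 0.305601 / (2 × 7.4 × 10^-9) = 20.65 million years.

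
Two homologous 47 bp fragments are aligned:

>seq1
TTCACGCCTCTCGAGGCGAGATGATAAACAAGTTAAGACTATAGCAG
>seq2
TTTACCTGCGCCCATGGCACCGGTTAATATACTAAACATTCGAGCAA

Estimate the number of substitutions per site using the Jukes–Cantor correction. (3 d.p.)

The sequences differ at 25 of 47 sites, so p = 25/47 ≈ 0.531915.
d = −(3/4) ln(1 − 4p/3) = −0.75 ln(1 − 0.70922) = −0.75 ln(0.29078)
  = −0.75 × (-1.235188) = 0.926391 substitutions/site.

0.926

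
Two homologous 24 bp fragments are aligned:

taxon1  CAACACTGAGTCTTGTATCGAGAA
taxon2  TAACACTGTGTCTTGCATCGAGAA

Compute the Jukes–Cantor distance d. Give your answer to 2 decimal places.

The sequences differ at 3 of 24 sites (1, 9, 16), so p = 3/24 = 0.125.
d = −(3/4) ln(1 − 4p/3) = −0.75 ln(1 − 0.166667) = −0.75 ln(0.833333)
  = −0.75 × (-0.182322) = 0.136742 substitutions/site.

0.14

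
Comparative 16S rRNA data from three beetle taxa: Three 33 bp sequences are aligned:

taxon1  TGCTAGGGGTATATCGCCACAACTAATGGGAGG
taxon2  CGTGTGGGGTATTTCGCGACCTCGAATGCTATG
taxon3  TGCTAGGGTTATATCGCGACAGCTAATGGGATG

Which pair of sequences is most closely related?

taxon1 and taxon3

taxon1–taxon2: 12/33 differ, p = 0.364, d = 0.497.
taxon1–taxon3: 4/33 differ, p = 0.121, d = 0.132.
taxon2–taxon3: 11/33 differ, p = 0.333, d = 0.441.
The smallest distance is between taxon1 and taxon3.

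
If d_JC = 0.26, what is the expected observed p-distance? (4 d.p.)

0.2197

p = (3/4)(1 − e^(−4d/3)) = 0.75 × (1 − e^(-0.346667)) = 0.75 × (1 − 0.707041) = 0.219719.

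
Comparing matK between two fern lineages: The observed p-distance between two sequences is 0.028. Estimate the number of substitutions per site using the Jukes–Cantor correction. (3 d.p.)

0.029

d = −(3/4) ln(1 − 4p/3) = −0.75 ln(1 − 0.037333) = −0.75 ln(0.962667)
  = −0.75 × (-0.038048) = 0.028536 substitutions/site.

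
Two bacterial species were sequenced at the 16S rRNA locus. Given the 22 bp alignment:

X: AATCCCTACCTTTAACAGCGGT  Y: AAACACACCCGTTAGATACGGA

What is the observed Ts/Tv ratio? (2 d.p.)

Transitions are A↔G and C↔T; transversions are all other mismatches.
Transitions: 2. Transversions: 8.
R = 2/8 = 0.25.

0.25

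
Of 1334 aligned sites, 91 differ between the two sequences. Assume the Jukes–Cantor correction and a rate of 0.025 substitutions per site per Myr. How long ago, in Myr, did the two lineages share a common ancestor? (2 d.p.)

1.43

p = 91/1334 ≈ 0.068216.
d = −(3/4) ln(1 − 4p/3) = −0.75 ln(1 − 0.090955) = −0.75 ln(0.909045)
  = −0.75 × (-0.095361) = 0.071521 substitutions/site.
Under a molecular clock d = 2μt, so t = d/(2μ) = 0.071521 / (2 × 0.025) = 1.43 Myr.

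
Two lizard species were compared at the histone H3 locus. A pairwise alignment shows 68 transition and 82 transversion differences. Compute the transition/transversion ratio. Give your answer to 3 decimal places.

R = 68/82 = 0.829268… ≈ 0.829 (to 3 d.p.).

0.829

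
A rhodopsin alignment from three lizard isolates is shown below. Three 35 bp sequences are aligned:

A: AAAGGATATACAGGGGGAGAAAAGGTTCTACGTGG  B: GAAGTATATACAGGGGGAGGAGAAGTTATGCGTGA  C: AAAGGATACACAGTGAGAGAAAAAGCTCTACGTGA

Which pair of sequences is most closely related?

A–B: 8/35 differ, p = 0.229, d = 0.273.
A–C: 6/35 differ, p = 0.171, d = 0.195.
B–C: 10/35 differ, p = 0.286, d = 0.360.
The smallest distance is between A and C.

A and C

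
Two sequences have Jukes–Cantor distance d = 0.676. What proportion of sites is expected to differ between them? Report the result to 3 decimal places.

0.445

p = (3/4)(1 − e^(−4d/3)) = 0.75 × (1 − e^(-0.901333)) = 0.75 × (1 − 0.406028) = 0.445479.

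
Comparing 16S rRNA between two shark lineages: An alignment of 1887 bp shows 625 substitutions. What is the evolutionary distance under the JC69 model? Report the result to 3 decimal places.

0.437

p = 625/1887 ≈ 0.331214.
d = −(3/4) ln(1 − 4p/3) = −0.75 ln(1 − 0.441619) = −0.75 ln(0.558381)
  = −0.75 × (-0.582714) = 0.437036 substitutions/site.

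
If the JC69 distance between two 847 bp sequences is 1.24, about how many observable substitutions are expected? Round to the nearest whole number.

514

Invert JC69: p = (3/4)(1 − e^(−4d/3)) = 0.75 × (1 − e^(-1.653333)) = 0.75 × (1 − 0.191411) = 0.606442.
Expected differing sites = pL ≈ 0.606442 × 847 = 513.656374 ≈ 514.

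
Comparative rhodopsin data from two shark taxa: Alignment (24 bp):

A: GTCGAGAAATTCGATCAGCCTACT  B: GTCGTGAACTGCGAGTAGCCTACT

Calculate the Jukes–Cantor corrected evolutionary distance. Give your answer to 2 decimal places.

0.24

The sequences differ at 5 of 24 sites (5, 9, 11, 15, 16), so p = 5/24 ≈ 0.208333.
d = −(3/4) ln(1 − 4p/3) = −0.75 ln(1 − 0.277777) = −0.75 ln(0.722223)
  = −0.75 × (-0.325421) = 0.244066 substitutions/site.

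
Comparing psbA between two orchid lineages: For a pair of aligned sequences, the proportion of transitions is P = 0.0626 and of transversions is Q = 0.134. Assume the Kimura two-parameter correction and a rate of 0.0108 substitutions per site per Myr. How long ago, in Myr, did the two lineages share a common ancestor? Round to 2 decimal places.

Under the Kimura two-parameter model, d = −½ ln(1 − 2P − Q) − ¼ ln(1 − 2Q).
1 − 2P − Q = 0.7408, giving −½ ln(0.7408) = 0.150012.
1 − 2Q = 0.732, giving −¼ ln(0.732) = 0.077994.
d = 0.150012 + 0.077994 = 0.228006.
Under a molecular clock d = 2μt, so t = d/(2μ) = 0.228006 / (2 × 0.0108) = 10.56 Myr.

10.56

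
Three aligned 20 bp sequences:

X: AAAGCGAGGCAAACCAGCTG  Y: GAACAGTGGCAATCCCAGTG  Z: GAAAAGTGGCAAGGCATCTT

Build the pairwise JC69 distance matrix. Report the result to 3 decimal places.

X–Y: 8/20 sites differ → p = 0.4, d = −0.75 ln(1 − 0.533333) = 0.571605 ≈ 0.572.
X–Z: 8/20 sites differ → p = 0.4, d = −0.75 ln(1 − 0.533333) = 0.571605 ≈ 0.572.
Y–Z: 7/20 sites differ → p = 0.35, d = −0.75 ln(1 − 0.466667) = 0.471457 ≈ 0.471.

d(X,Y) = 0.572, d(X,Z) = 0.572, d(Y,Z) = 0.471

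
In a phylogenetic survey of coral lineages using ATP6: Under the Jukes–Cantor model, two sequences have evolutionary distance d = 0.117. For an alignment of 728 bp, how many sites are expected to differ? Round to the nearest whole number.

79

Invert JC69: p = (3/4)(1 − e^(−4d/3)) = 0.75 × (1 − e^(-0.156)) = 0.75 × (1 − 0.855559) = 0.108331.
Expected differing sites = pL ≈ 0.108331 × 728 = 78.864968 ≈ 79.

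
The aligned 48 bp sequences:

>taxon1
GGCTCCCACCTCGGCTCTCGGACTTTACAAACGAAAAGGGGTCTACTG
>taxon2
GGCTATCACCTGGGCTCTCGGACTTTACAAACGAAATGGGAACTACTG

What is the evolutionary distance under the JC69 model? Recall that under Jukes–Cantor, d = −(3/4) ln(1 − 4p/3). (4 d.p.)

The sequences differ at 6 of 48 sites (5, 6, 12, 37, 41, 42), so p = 6/48 = 0.125.
d = −(3/4) ln(1 − 4p/3) = −0.75 ln(1 − 0.166667) = −0.75 ln(0.833333)
  = −0.75 × (-0.182322) = 0.136742 substitutions/site.

0.1367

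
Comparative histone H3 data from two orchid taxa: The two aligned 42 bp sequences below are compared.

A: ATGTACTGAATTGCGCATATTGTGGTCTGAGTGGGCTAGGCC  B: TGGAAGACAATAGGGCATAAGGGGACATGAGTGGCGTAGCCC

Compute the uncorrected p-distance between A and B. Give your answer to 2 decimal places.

The sequences differ at 17 of 42 positions.
p = 17/42 = 0.404761… ≈ 0.40 (to 2 d.p.).

0.40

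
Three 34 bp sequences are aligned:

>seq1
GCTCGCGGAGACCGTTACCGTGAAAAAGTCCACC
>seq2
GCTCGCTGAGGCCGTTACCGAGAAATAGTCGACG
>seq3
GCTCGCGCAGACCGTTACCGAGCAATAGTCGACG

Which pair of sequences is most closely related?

seq1–seq2: 6/34 differ, p = 0.176, d = 0.201.
seq1–seq3: 6/34 differ, p = 0.176, d = 0.201.
seq2–seq3: 4/34 differ, p = 0.118, d = 0.128.
The smallest distance is between seq2 and seq3.

seq2 and seq3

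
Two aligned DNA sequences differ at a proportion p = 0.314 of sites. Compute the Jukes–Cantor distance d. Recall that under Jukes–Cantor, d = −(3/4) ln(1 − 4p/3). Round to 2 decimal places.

0.41

d = −(3/4) ln(1 − 4p/3) = −0.75 ln(1 − 0.418667) = −0.75 ln(0.581333)
  = −0.75 × (-0.542432) = 0.406824 substitutions/site.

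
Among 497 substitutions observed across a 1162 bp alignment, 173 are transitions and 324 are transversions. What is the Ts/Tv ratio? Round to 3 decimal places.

0.534

R = 173/324 = 0.533950… ≈ 0.534 (to 3 d.p.).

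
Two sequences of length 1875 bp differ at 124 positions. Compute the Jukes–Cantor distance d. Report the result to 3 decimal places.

0.069

p = 124/1875 ≈ 0.066133.
d = −(3/4) ln(1 − 4p/3) = −0.75 ln(1 − 0.088177) = −0.75 ln(0.911823)
  = −0.75 × (-0.092309) = 0.069232 substitutions/site.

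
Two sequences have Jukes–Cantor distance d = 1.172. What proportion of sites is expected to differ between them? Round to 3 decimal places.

p = (3/4)(1 − e^(−4d/3)) = 0.75 × (1 − e^(-1.562667)) = 0.75 × (1 − 0.209576) = 0.592818.

0.593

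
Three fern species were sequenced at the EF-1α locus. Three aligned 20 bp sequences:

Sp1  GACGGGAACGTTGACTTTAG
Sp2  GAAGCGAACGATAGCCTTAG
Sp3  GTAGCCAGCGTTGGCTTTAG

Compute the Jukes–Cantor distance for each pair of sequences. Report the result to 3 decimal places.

Sp1–Sp2: 6/20 sites differ → p = 0.3, d = −0.75 ln(1 − 0.4) = 0.383119 ≈ 0.383.
Sp1–Sp3: 6/20 sites differ → p = 0.3, d = −0.75 ln(1 − 0.4) = 0.383119 ≈ 0.383.
Sp2–Sp3: 6/20 sites differ → p = 0.3, d = −0.75 ln(1 − 0.4) = 0.383119 ≈ 0.383.

d(Sp1,Sp2) = 0.383, d(Sp1,Sp3) = 0.383, d(Sp2,Sp3) = 0.383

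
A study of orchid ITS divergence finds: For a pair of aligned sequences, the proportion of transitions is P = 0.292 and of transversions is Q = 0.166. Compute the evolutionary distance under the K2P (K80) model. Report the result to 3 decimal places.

Under the Kimura two-parameter model, d = −½ ln(1 − 2P − Q) − ¼ ln(1 − 2Q).
1 − 2P − Q = 0.25, giving −½ ln(0.25) = 0.693147.
1 − 2Q = 0.668, giving −¼ ln(0.668) = 0.100867.
d = 0.693147 + 0.100867 = 0.794014.

0.794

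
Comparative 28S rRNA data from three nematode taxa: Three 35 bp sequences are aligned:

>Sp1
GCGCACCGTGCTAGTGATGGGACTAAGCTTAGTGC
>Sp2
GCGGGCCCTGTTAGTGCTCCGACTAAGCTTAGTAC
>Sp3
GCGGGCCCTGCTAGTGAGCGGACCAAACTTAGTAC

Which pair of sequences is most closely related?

Sp1–Sp2: 8/35 differ, p = 0.229, d = 0.273.
Sp1–Sp3: 8/35 differ, p = 0.229, d = 0.273.
Sp2–Sp3: 6/35 differ, p = 0.171, d = 0.195.
The smallest distance is between Sp2 and Sp3.

Sp2 and Sp3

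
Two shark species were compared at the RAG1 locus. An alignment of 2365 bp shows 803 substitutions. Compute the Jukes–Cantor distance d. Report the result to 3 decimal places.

0.452

p = 803/2365 ≈ 0.339535.
d = −(3/4) ln(1 − 4p/3) = −0.75 ln(1 − 0.452713) = −0.75 ln(0.547287)
  = −0.75 × (-0.602782) = 0.452087 substitutions/site.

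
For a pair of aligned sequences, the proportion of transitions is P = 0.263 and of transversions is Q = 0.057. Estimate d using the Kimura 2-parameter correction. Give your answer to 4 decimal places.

0.4676

Under the Kimura two-parameter model, d = −½ ln(1 − 2P − Q) − ¼ ln(1 − 2Q).
1 − 2P − Q = 0.417, giving −½ ln(0.417) = 0.437335.
1 − 2Q = 0.886, giving −¼ ln(0.886) = 0.030260.
d = 0.437335 + 0.030260 = 0.467595.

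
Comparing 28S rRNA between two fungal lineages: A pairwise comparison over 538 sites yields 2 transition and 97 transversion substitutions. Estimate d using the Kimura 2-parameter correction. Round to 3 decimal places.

P = 2/538 ≈ 0.003717 and Q = 97/538 ≈ 0.180297.
Under the Kimura two-parameter model, d = −½ ln(1 − 2P − Q) − ¼ ln(1 − 2Q).
1 − 2P − Q = 0.812269, giving −½ ln(0.812269) = 0.103962.
1 − 2Q = 0.639406, giving −¼ ln(0.639406) = 0.111804.
d = 0.103962 + 0.111804 = 0.215766.

0.216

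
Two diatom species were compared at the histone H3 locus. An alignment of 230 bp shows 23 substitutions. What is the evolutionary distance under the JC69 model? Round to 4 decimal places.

0.1073

p = 23/230 = 0.1.
d = −(3/4) ln(1 − 4p/3) = −0.75 ln(1 − 0.133333) = −0.75 ln(0.866667)
  = −0.75 × (-0.143100) = 0.107325 substitutions/site.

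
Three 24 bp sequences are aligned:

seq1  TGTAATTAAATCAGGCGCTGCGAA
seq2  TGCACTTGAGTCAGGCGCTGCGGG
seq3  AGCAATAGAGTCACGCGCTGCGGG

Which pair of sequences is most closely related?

seq1–seq2: 6/24 differ, p = 0.250, d = 0.304.
seq1–seq3: 8/24 differ, p = 0.333, d = 0.441.
seq2–seq3: 4/24 differ, p = 0.167, d = 0.188.
The smallest distance is between seq2 and seq3.

seq2 and seq3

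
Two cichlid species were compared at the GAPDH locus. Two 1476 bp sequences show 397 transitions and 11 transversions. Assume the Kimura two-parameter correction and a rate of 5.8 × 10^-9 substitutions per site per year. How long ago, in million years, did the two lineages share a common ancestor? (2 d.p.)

34.30

P = 397/1476 ≈ 0.26897 and Q = 11/1476 ≈ 0.007453.
Under the Kimura two-parameter model, d = −½ ln(1 − 2P − Q) − ¼ ln(1 − 2Q).
1 − 2P − Q = 0.454607, giving −½ ln(0.454607) = 0.394161.
1 − 2Q = 0.985094, giving −¼ ln(0.985094) = 0.003755.
d = 0.394161 + 0.003755 = 0.397916.
Under a molecular clock d = 2μt, so t = d/(2μ) = 0.397916 / (2 × 5.8 × 10^-9) = 34.30 million years.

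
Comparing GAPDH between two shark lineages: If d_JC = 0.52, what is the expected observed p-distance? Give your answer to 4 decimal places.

0.3751

p = (3/4)(1 − e^(−4d/3)) = 0.75 × (1 − e^(-0.693333)) = 0.75 × (1 − 0.499907) = 0.375070.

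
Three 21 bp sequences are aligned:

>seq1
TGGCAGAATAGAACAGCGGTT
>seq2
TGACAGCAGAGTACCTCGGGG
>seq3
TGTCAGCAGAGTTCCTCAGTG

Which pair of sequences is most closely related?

seq1–seq2: 8/21 differ, p = 0.381, d = 0.532.
seq1–seq3: 9/21 differ, p = 0.429, d = 0.635.
seq2–seq3: 4/21 differ, p = 0.190, d = 0.220.
The smallest distance is between seq2 and seq3.

seq2 and seq3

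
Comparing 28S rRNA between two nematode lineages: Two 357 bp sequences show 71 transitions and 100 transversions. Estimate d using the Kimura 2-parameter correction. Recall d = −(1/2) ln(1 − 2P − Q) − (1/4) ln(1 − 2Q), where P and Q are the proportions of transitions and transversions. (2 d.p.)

0.77

P = 71/357 ≈ 0.19888 and Q = 100/357 ≈ 0.280112.
Under the Kimura two-parameter model, d = −½ ln(1 − 2P − Q) − ¼ ln(1 − 2Q).
1 − 2P − Q = 0.322128, giving −½ ln(0.322128) = 0.566403.
1 − 2Q = 0.439776, giving −¼ ln(0.439776) = 0.205372.
d = 0.566403 + 0.205372 = 0.771775.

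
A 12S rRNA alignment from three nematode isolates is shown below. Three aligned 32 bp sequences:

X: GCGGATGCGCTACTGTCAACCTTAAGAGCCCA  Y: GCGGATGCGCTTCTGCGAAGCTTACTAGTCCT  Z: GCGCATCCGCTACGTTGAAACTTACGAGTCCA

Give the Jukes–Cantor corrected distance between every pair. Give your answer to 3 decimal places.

d(X,Y) = 0.304, d(X,Z) = 0.304, d(Y,Z) = 0.353

X–Y: 8/32 sites differ → p = 0.25, d = −0.75 ln(1 − 0.333333) = 0.304098 ≈ 0.304.
X–Z: 8/32 sites differ → p = 0.25, d = −0.75 ln(1 − 0.333333) = 0.304098 ≈ 0.304.
Y–Z: 9/32 sites differ → p = 0.28125, d = −0.75 ln(1 − 0.375) = 0.352503 ≈ 0.353.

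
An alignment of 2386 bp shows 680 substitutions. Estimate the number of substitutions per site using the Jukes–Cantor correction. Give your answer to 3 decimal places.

0.359

p = 680/2386 ≈ 0.284996.
d = −(3/4) ln(1 − 4p/3) = −0.75 ln(1 − 0.379995) = −0.75 ln(0.620005)
  = −0.75 × (-0.478028) = 0.358521 substitutions/site.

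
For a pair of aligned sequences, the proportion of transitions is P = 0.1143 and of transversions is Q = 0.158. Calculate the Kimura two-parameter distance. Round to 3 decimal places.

0.339

Under the Kimura two-parameter model, d = −½ ln(1 − 2P − Q) − ¼ ln(1 − 2Q).
1 − 2P − Q = 0.6134, giving −½ ln(0.6134) = 0.244369.
1 − 2Q = 0.684, giving −¼ ln(0.684) = 0.094949.
d = 0.244369 + 0.094949 = 0.339318.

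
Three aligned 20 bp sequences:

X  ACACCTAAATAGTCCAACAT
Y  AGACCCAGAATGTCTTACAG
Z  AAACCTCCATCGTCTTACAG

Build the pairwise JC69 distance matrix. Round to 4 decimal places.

d(X,Y) = 0.5716, d(X,Z) = 0.4715, d(Y,Z) = 0.3831

X–Y: 8/20 sites differ → p = 0.4, d = −0.75 ln(1 − 0.533333) = 0.571605 ≈ 0.5716.
X–Z: 7/20 sites differ → p = 0.35, d = −0.75 ln(1 − 0.466667) = 0.471457 ≈ 0.4715.
Y–Z: 6/20 sites differ → p = 0.3, d = −0.75 ln(1 − 0.4) = 0.383119 ≈ 0.3831.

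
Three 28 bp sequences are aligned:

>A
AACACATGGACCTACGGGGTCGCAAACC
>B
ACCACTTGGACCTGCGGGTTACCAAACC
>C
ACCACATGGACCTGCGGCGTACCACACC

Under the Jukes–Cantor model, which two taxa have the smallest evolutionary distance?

B and C

A–B: 6/28 differ, p = 0.214, d = 0.252.
A–C: 6/28 differ, p = 0.214, d = 0.252.
B–C: 4/28 differ, p = 0.143, d = 0.158.
The smallest distance is between B and C.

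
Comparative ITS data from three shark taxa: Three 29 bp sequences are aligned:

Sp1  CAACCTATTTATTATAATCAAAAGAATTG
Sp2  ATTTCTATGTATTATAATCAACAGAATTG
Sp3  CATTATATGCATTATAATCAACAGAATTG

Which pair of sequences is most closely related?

Sp2 and Sp3

Sp1–Sp2: 6/29 differ, p = 0.207, d = 0.242.
Sp1–Sp3: 6/29 differ, p = 0.207, d = 0.242.
Sp2–Sp3: 4/29 differ, p = 0.138, d = 0.152.
The smallest distance is between Sp2 and Sp3.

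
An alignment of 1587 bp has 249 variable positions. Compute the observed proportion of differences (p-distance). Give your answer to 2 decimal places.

0.16

p = 249/1587 = 0.156899… ≈ 0.16 (to 2 d.p.).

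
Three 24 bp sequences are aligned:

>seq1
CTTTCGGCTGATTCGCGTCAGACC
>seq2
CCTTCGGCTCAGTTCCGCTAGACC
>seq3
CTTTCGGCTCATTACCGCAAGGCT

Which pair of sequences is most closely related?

seq2 and seq3

seq1–seq2: 7/24 differ, p = 0.292, d = 0.369.
seq1–seq3: 7/24 differ, p = 0.292, d = 0.369.
seq2–seq3: 6/24 differ, p = 0.250, d = 0.304.
The smallest distance is between seq2 and seq3.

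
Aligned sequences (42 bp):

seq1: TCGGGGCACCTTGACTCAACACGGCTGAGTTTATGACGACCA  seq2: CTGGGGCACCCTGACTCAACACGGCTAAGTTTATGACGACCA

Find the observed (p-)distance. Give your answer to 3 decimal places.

0.095

The sequences differ at 4 of 42 positions (sites 1, 2, 11, 27).
p = 4/42 = 0.095238… ≈ 0.095 (to 3 d.p.).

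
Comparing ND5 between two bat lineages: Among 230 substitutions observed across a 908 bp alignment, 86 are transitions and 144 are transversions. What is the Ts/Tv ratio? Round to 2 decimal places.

0.60

R = 86/144 = 0.597222… ≈ 0.60 (to 2 d.p.).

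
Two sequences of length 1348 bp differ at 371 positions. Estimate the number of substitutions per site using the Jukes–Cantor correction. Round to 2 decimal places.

0.34

p = 371/1348 ≈ 0.275223.
d = −(3/4) ln(1 − 4p/3) = −0.75 ln(1 − 0.366964) = −0.75 ln(0.633036)
  = −0.75 × (-0.457228) = 0.342921 substitutions/site.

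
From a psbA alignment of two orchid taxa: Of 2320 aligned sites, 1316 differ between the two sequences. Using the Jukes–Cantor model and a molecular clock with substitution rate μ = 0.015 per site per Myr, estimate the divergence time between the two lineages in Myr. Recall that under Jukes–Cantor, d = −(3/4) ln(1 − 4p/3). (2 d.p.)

p = 1316/2320 ≈ 0.567241.
d = −(3/4) ln(1 − 4p/3) = −0.75 ln(1 − 0.756321) = −0.75 ln(0.243679)
  = −0.75 × (-1.411903) = 1.058927 substitutions/site.
Under a molecular clock d = 2μt, so t = d/(2μ) = 1.058927 / (2 × 0.015) = 35.30 Myr.

35.30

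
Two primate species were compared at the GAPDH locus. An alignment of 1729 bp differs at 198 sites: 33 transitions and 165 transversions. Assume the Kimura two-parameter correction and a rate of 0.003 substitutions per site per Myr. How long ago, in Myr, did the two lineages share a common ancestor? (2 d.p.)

P = 33/1729 ≈ 0.019086 and Q = 165/1729 ≈ 0.095431.
Under the Kimura two-parameter model, d = −½ ln(1 − 2P − Q) − ¼ ln(1 − 2Q).
1 − 2P − Q = 0.866397, giving −½ ln(0.866397) = 0.071706.
1 − 2Q = 0.809138, giving −¼ ln(0.809138) = 0.052946.
d = 0.071706 + 0.052946 = 0.124652.
Under a molecular clock d = 2μt, so t = d/(2μ) = 0.124652 / (2 × 0.003) = 20.78 Myr.

20.78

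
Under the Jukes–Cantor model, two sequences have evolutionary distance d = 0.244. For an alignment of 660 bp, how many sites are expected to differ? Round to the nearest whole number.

137

Invert JC69: p = (3/4)(1 − e^(−4d/3)) = 0.75 × (1 − e^(-0.325333)) = 0.75 × (1 − 0.722287) = 0.208285.
Expected differing sites = pL ≈ 0.208285 × 660 = 137.4681 ≈ 137.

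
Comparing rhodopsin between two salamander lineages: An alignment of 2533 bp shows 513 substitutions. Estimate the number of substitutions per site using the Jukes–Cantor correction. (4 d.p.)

p = 513/2533 ≈ 0.202527.
d = −(3/4) ln(1 − 4p/3) = −0.75 ln(1 − 0.270036) = −0.75 ln(0.729964)
  = −0.75 × (-0.314760) = 0.236070 substitutions/site.

0.2361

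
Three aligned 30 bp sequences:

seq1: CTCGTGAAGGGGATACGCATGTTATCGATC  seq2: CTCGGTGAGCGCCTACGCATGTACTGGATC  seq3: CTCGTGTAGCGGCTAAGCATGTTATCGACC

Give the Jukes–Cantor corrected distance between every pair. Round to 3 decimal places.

seq1–seq2: 9/30 sites differ → p = 0.3, d = −0.75 ln(1 − 0.4) = 0.383119 ≈ 0.383.
seq1–seq3: 5/30 sites differ → p ≈ 0.166667, d = −0.75 ln(1 − 0.222223) = 0.188487 ≈ 0.188.
seq2–seq3: 9/30 sites differ → p = 0.3, d = −0.75 ln(1 − 0.4) = 0.383119 ≈ 0.383.

d(seq1,seq2) = 0.383, d(seq1,seq3) = 0.188, d(seq2,seq3) = 0.383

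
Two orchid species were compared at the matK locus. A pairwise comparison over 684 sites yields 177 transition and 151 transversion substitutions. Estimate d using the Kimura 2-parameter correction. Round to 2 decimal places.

0.82

P = 177/684 ≈ 0.258772 and Q = 151/684 ≈ 0.22076.
Under the Kimura two-parameter model, d = −½ ln(1 − 2P − Q) − ¼ ln(1 − 2Q).
1 − 2P − Q = 0.261696, giving −½ ln(0.261696) = 0.670286.
1 − 2Q = 0.55848, giving −¼ ln(0.55848) = 0.145634.
d = 0.670286 + 0.145634 = 0.815920.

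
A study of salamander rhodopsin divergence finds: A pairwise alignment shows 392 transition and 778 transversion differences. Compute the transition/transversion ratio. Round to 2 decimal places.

R = 392/778 = 0.503856… ≈ 0.50 (to 2 d.p.).

0.50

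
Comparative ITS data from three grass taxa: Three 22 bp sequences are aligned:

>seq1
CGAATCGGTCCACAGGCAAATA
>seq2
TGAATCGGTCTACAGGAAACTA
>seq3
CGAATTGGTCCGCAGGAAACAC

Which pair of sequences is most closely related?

seq1–seq2: 4/22 differ, p = 0.182, d = 0.208.
seq1–seq3: 6/22 differ, p = 0.273, d = 0.339.
seq2–seq3: 6/22 differ, p = 0.273, d = 0.339.
The smallest distance is between seq1 and seq2.

seq1 and seq2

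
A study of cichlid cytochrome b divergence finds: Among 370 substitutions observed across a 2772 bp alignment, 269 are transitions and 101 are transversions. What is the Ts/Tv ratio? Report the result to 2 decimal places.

2.66

R = 269/101 = 2.663366… ≈ 2.66 (to 2 d.p.).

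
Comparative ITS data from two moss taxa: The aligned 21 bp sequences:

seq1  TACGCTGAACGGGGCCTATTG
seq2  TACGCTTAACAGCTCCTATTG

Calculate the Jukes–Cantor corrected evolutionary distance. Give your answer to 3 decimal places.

The sequences differ at 4 of 21 sites (7, 11, 13, 14), so p = 4/21 ≈ 0.190476.
d = −(3/4) ln(1 − 4p/3) = −0.75 ln(1 − 0.253968) = −0.75 ln(0.746032)
  = −0.75 × (-0.292987) = 0.219740 substitutions/site.

0.220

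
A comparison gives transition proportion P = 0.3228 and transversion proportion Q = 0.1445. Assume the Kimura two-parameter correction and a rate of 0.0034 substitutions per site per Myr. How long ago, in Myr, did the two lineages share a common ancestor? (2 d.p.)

Under the Kimura two-parameter model, d = −½ ln(1 − 2P − Q) − ¼ ln(1 − 2Q).
1 − 2P − Q = 0.2099, giving −½ ln(0.2099) = 0.780562.
1 − 2Q = 0.711, giving −¼ ln(0.711) = 0.085271.
d = 0.780562 + 0.085271 = 0.865833.
Under a molecular clock d = 2μt, so t = d/(2μ) = 0.865833 / (2 × 0.0034) = 127.33 Myr.

127.33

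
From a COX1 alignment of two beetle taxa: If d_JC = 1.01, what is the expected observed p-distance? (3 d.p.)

p = (3/4)(1 − e^(−4d/3)) = 0.75 × (1 − e^(-1.346667)) = 0.75 × (1 − 0.260106) = 0.554921.

0.555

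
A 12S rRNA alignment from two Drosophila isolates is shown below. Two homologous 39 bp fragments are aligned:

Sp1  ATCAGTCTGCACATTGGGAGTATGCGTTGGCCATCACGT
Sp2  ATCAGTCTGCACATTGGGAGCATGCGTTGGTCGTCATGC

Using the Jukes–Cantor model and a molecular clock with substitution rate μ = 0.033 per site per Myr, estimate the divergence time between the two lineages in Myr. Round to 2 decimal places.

The sequences differ at 5 of 39 sites (21, 31, 33, 37, 39), so p = 5/39 ≈ 0.128205.
d = −(3/4) ln(1 − 4p/3) = −0.75 ln(1 − 0.17094) = −0.75 ln(0.82906)
  = −0.75 × (-0.187463) = 0.140597 substitutions/site.
Under a molecular clock d = 2μt, so t = d/(2μ) = 0.140597 / (2 × 0.033) = 2.13 Myr.

2.13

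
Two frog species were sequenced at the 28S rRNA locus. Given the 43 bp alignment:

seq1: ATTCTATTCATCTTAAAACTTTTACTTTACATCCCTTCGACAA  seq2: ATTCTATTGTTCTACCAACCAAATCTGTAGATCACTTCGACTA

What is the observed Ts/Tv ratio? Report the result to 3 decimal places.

0.077

Transitions are A↔G and C↔T; transversions are all other mismatches.
Transitions: 1. Transversions: 13.
R = 1/13 = 0.076923… ≈ 0.077 (to 3 d.p.).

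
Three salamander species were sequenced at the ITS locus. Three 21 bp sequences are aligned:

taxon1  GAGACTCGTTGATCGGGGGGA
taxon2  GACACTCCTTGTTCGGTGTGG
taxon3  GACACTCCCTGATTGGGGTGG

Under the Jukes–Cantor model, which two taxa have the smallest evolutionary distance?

taxon2 and taxon3

taxon1–taxon2: 6/21 differ, p = 0.286, d = 0.360.
taxon1–taxon3: 6/21 differ, p = 0.286, d = 0.360.
taxon2–taxon3: 4/21 differ, p = 0.190, d = 0.220.
The smallest distance is between taxon2 and taxon3.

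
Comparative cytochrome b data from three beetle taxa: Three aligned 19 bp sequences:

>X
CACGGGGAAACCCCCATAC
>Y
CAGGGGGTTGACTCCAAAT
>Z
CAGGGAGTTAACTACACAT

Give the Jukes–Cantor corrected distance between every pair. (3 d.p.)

d(X,Y) = 0.618, d(X,Z) = 0.749, d(Y,Z) = 0.247

X–Y: 8/19 sites differ → p ≈ 0.421053, d = −0.75 ln(1 − 0.561404) = 0.618132 ≈ 0.618.
X–Z: 9/19 sites differ → p ≈ 0.473684, d = −0.75 ln(1 − 0.631579) = 0.748897 ≈ 0.749.
Y–Z: 4/19 sites differ → p ≈ 0.210526, d = −0.75 ln(1 − 0.280701) = 0.247109 ≈ 0.247.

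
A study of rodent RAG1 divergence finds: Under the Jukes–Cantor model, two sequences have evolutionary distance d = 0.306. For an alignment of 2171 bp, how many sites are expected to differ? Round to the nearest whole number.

545

Invert JC69: p = (3/4)(1 − e^(−4d/3)) = 0.75 × (1 − e^(-0.408)) = 0.75 × (1 − 0.664979) = 0.251266.
Expected differing sites = pL ≈ 0.251266 × 2171 = 545.498486 ≈ 545.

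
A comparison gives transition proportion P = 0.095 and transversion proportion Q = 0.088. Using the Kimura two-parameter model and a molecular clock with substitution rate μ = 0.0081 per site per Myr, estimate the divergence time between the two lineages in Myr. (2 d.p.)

13.04

Under the Kimura two-parameter model, d = −½ ln(1 − 2P − Q) − ¼ ln(1 − 2Q).
1 − 2P − Q = 0.722, giving −½ ln(0.722) = 0.162865.
1 − 2Q = 0.824, giving −¼ ln(0.824) = 0.048396.
d = 0.162865 + 0.048396 = 0.211261.
Under a molecular clock d = 2μt, so t = d/(2μ) = 0.211261 / (2 × 0.0081) = 13.04 Myr.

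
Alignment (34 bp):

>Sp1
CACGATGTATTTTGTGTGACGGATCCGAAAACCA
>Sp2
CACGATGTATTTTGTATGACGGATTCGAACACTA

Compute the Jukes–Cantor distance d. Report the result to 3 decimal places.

The sequences differ at 4 of 34 sites (16, 25, 30, 33), so p = 4/34 ≈ 0.117647.
d = −(3/4) ln(1 − 4p/3) = −0.75 ln(1 − 0.156863) = −0.75 ln(0.843137)
  = −0.75 × (-0.170626) = 0.127970 substitutions/site.

0.128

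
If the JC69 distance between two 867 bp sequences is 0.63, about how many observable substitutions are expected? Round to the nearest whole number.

Invert JC69: p = (3/4)(1 − e^(−4d/3)) = 0.75 × (1 − e^(-0.84)) = 0.75 × (1 − 0.431711) = 0.426217.
Expected differing sites = pL ≈ 0.426217 × 867 = 369.530139 ≈ 370.

370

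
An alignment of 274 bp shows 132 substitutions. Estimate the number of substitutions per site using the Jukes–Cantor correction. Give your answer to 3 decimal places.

0.771

p = 132/274 ≈ 0.481752.
d = −(3/4) ln(1 − 4p/3) = −0.75 ln(1 − 0.642336) = −0.75 ln(0.357664)
  = −0.75 × (-1.028161) = 0.771121 substitutions/site.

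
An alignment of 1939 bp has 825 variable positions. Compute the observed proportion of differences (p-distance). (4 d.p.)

p = 825/1939 = 0.425477… ≈ 0.4255 (to 4 d.p.).

0.4255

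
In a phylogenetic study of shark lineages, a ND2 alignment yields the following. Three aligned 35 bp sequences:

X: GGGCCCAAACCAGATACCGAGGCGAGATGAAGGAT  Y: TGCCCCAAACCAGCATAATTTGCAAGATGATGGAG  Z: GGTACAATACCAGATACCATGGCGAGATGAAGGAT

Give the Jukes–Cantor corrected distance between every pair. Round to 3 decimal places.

d(X,Y) = 0.513, d(X,Z) = 0.195, d(Y,Z) = 0.635

X–Y: 13/35 sites differ → p ≈ 0.371429, d = −0.75 ln(1 − 0.495239) = 0.512753 ≈ 0.513.
X–Z: 6/35 sites differ → p ≈ 0.171429, d = −0.75 ln(1 − 0.228572) = 0.194634 ≈ 0.195.
Y–Z: 15/35 sites differ → p ≈ 0.428571, d = −0.75 ln(1 − 0.571428) = 0.635472 ≈ 0.635.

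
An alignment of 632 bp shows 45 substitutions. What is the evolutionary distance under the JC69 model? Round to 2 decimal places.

0.07

p = 45/632 ≈ 0.071203.
d = −(3/4) ln(1 − 4p/3) = −0.75 ln(1 − 0.094937) = −0.75 ln(0.905063)
  = −0.75 × (-0.099751) = 0.074813 substitutions/site.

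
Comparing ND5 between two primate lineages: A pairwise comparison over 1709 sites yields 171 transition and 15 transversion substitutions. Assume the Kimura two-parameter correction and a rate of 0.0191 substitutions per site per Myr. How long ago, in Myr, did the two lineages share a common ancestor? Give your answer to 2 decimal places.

3.18

P = 171/1709 ≈ 0.100059 and Q = 15/1709 ≈ 0.008777.
Under the Kimura two-parameter model, d = −½ ln(1 − 2P − Q) − ¼ ln(1 − 2Q).
1 − 2P − Q = 0.791105, giving −½ ln(0.791105) = 0.117162.
1 − 2Q = 0.982446, giving −¼ ln(0.982446) = 0.004427.
d = 0.117162 + 0.004427 = 0.121589.
Under a molecular clock d = 2μt, so t = d/(2μ) = 0.121589 / (2 × 0.0191) = 3.18 Myr.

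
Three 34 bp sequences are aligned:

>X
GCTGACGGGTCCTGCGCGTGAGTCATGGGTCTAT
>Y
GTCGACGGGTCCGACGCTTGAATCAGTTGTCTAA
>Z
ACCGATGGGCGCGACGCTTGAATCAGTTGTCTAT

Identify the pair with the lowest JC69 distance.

Y and Z

X–Y: 10/34 differ, p = 0.294, d = 0.373.
X–Z: 12/34 differ, p = 0.353, d = 0.477.
Y–Z: 6/34 differ, p = 0.176, d = 0.201.
The smallest distance is between Y and Z.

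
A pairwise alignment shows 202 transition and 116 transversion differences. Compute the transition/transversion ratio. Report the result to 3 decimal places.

R = 202/116 = 1.741379… ≈ 1.741 (to 3 d.p.).

1.741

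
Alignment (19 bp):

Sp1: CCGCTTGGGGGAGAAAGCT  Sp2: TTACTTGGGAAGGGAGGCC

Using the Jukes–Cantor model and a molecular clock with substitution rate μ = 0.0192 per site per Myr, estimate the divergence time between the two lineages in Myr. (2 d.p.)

19.50

The sequences differ at 9 of 19 sites (1, 2, 3, 10, 11, 12, 14, 16, 19), so p = 9/19 ≈ 0.473684.
d = −(3/4) ln(1 − 4p/3) = −0.75 ln(1 − 0.631579) = −0.75 ln(0.368421)
  = −0.75 × (-0.998529) = 0.748897 substitutions/site.
Under a molecular clock d = 2μt, so t = d/(2μ) = 0.748897 / (2 × 0.0192) = 19.50 Myr.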